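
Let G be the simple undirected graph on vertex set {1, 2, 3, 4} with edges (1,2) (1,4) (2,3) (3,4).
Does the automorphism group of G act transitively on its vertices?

Yes

G is 2-regular and bipartite on 2^2 = 4 vertices with girth 4; it is the hypercube graph Q_2. Aut(Q_2) consists of the signed permutations of the 2 coordinate axes: 2! permutations times 2^2 sign flips, so |Aut| = 2^2·2! = 8. Under this action every vertex can be carried to every other, so G is vertex-transitive.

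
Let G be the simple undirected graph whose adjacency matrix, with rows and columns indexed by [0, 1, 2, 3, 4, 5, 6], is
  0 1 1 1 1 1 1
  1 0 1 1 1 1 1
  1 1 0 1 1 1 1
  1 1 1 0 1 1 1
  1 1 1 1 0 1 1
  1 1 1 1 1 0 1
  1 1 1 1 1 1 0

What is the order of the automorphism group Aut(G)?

5040

All 7 vertices are pairwise adjacent: G = K_7. Every bijection on the vertex set is an automorphism of K_7; hence Aut(K_7) ≅ S_7, order 5040.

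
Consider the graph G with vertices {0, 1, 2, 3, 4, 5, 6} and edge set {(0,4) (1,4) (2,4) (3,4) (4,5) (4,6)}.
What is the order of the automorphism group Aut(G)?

720

Vertex 4 has degree 6 and every other vertex has degree 1, so G is the star K_{1,6} with centre 4. Any automorphism fixes the centre and permutes the 6 leaves freely, so Aut(G) ≅ S_6 of order 6! = 720.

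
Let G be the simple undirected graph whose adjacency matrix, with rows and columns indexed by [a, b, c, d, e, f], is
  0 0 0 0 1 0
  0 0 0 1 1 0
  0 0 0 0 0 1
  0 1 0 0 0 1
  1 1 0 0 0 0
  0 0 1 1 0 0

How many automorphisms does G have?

The degree sequence is [1, 2, 1, 2, 2, 2]; the two degree-1 vertices a and c are the ends of a path, so G = P_6. The only nontrivial automorphism of a path is the end-to-end reflection, so Aut(G) ≅ Z_2.

2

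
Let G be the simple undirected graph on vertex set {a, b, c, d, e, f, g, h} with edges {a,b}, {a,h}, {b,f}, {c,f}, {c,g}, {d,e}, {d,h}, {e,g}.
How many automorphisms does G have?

G is 2-regular and connected on 8 vertices, i.e. the cycle C_8. C_8 has 8 rotations and 8 reflections, so Aut(C_8) ≅ D_8 of order 16.

16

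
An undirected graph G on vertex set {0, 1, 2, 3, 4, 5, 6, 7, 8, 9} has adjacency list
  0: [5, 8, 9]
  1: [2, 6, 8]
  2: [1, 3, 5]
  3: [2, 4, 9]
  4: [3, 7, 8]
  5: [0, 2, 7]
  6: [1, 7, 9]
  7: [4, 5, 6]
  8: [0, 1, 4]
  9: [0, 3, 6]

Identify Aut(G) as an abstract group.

G is 3-regular on 10 vertices with no triangles and no 4-cycles (girth 5): this is the Petersen graph. It is a classical fact that the Petersen graph has automorphism group S_5 (order 120), arising from its description as the Kneser graph K(5,2).

S_5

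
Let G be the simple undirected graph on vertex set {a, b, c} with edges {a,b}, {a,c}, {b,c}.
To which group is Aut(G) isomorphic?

S_3

All 3 vertices are pairwise adjacent: G = K_3. Every bijection on the vertex set is an automorphism of K_3; hence Aut(K_3) ≅ S_3, order 6.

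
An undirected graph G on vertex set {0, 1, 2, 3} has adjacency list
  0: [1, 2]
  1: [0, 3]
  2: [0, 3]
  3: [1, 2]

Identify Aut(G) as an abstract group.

the hyperoctahedral group B_2

G is 2-regular and bipartite on 2^2 = 4 vertices with girth 4; it is the hypercube graph Q_2. Aut(Q_2) consists of the signed permutations of the 2 coordinate axes: 2! permutations times 2^2 sign flips, so |Aut| = 2^2·2! = 8.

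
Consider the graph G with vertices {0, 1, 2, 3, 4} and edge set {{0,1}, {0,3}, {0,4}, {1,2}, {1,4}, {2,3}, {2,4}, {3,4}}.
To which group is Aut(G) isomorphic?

Vertex 4 is the unique vertex of degree 4; the remaining 4 vertices each have degree 3 and induce a cycle, so G is the wheel on 5 vertices with hub 4. With the hub fixed, the remaining symmetry is that of the rim cycle C_4, giving the dihedral group D_4.

the dihedral group of order 8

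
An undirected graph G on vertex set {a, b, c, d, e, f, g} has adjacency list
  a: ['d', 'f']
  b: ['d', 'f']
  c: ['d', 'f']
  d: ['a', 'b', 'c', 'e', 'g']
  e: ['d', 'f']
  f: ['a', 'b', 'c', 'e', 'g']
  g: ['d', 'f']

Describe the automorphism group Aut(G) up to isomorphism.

S_5 × S_2

The vertices split by degree into {d, f} (degree 5) and {a, b, c, e, g} (degree 2); every edge runs between the two parts, so G is the complete bipartite graph K_{2,5}. The parts have unequal sizes, so no automorphism swaps them; each part is permuted independently, giving S_5 × S_2 of order 5!·2! = 240.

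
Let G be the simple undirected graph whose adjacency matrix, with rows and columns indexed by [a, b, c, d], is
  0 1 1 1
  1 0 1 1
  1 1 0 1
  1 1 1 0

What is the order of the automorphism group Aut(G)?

24

Every vertex has degree 3, so G is the complete graph K_4. Every bijection on the vertex set is an automorphism of K_4; hence Aut(K_4) ≅ S_4, order 24.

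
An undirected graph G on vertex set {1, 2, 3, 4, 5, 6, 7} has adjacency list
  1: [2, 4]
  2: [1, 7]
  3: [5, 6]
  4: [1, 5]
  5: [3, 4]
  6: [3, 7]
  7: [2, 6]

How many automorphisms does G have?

14

Every vertex has degree 2 and the graph is connected, so G is the 7-cycle C_7. C_7 has 7 rotations and 7 reflections, so Aut(C_7) ≅ D_7 of order 14.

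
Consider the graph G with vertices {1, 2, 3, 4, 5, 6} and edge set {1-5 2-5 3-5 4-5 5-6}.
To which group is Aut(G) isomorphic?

Vertex 5 has degree 5 and every other vertex has degree 1, so G is the star K_{1,5} with centre 5. Any automorphism fixes the centre and permutes the 5 leaves freely, so Aut(G) ≅ S_5 of order 5! = 120.

S_5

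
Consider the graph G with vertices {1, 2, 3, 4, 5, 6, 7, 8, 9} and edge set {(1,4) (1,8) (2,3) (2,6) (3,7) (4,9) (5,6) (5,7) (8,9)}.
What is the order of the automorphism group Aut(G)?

G has two connected components, {2, 3, 5, 6, 7} and {1, 4, 8, 9}; each is 2-regular, so G = C_5 ⊔ C_4. No automorphism exchanges components of different sizes, hence Aut(G) is the direct product D_5 × D_4, order 80.

80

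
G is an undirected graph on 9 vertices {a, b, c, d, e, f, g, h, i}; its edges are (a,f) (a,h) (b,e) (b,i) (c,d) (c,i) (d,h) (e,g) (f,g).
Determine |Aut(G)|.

Every vertex has degree 2 and the graph is connected, so G is the 9-cycle C_9. The automorphisms of the 9-cycle are exactly the symmetries of a regular 9-gon: the dihedral group D_9, |D_9| = 18.

18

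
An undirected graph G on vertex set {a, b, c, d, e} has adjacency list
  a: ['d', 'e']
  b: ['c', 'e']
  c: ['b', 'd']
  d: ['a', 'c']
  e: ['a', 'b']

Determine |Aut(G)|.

10

Every vertex has degree 2 and the graph is connected, so G is the 5-cycle C_5. The automorphisms of the 5-cycle are exactly the symmetries of a regular 5-gon: the dihedral group D_5, |D_5| = 10.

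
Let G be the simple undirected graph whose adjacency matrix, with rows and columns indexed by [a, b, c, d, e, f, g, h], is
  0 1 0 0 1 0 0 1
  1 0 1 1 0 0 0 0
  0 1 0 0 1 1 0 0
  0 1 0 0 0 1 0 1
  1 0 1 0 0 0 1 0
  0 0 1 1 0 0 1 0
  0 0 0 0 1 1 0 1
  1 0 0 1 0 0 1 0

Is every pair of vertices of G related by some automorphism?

G is 3-regular and bipartite on 2^3 = 8 vertices with girth 4; it is the hypercube graph Q_3. Aut(Q_3) consists of the signed permutations of the 3 coordinate axes: 3! permutations times 2^3 sign flips, so |Aut| = 2^3·3! = 48. Under this action every vertex can be carried to every other, so G is vertex-transitive.

Yes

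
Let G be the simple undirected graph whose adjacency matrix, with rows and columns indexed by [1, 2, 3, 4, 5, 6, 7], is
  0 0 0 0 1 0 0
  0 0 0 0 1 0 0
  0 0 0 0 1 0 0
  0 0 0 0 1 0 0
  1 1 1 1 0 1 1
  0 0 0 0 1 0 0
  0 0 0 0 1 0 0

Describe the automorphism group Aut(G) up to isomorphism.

the symmetric group on 6 letters

Vertex 5 has degree 6 and every other vertex has degree 1, so G is the star K_{1,6} with centre 5. Any automorphism fixes the centre and permutes the 6 leaves freely, so Aut(G) ≅ S_6 of order 6! = 720.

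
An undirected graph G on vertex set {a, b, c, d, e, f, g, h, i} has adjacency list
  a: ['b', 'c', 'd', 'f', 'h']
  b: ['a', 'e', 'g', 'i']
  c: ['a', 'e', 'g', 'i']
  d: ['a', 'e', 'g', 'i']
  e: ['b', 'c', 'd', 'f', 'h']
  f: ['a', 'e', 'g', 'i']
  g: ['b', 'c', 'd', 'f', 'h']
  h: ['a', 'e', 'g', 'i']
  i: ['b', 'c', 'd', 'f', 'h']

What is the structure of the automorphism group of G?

The vertices split by degree into {a, e, g, i} (degree 5) and {b, c, d, f, h} (degree 4); every edge runs between the two parts, so G is the complete bipartite graph K_{4,5}. Automorphisms preserve the bipartition setwise (since the parts differ in size) and act as S_5 × S_4 within it; |Aut| = 2880.

S_5 × S_4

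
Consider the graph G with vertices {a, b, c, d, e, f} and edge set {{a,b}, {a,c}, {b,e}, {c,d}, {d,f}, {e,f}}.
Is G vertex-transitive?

Every vertex has degree 2 and the graph is connected, so G is the 6-cycle C_6. The automorphisms of the 6-cycle are exactly the symmetries of a regular 6-gon: the dihedral group D_6, |D_6| = 12. Under this action every vertex can be carried to every other, so G is vertex-transitive.

Yes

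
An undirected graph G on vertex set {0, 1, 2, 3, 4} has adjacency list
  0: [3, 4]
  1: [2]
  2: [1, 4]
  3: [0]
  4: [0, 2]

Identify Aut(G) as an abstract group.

The degree sequence is [2, 1, 2, 1, 2]; the two degree-1 vertices 1 and 3 are the ends of a path, so G = P_5. A path has exactly one nontrivial symmetry — reversal — giving Aut(G) of order 2.

the cyclic group of order 2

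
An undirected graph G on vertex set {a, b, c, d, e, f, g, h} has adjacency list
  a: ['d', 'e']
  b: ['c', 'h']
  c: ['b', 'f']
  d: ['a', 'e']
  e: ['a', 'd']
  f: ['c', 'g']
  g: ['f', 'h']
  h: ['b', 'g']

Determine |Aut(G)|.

60

G has two connected components, {b, c, f, g, h} and {a, d, e}; each is 2-regular, so G = C_5 ⊔ C_3. The components are non-isomorphic (different sizes), so Aut(G) = Aut(C_3) × Aut(C_5) = D_3 × D_5 of order 6·10 = 60.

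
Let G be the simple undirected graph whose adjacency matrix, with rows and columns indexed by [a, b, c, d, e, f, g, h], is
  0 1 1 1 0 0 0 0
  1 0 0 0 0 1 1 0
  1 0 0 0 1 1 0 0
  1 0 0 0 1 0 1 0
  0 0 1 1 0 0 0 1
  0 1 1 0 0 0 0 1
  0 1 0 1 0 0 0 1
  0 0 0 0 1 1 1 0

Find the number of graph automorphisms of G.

48

G is 3-regular and bipartite on 2^3 = 8 vertices with girth 4; it is the hypercube graph Q_3. Aut(Q_3) consists of the signed permutations of the 3 coordinate axes: 3! permutations times 2^3 sign flips, so |Aut| = 2^3·3! = 48.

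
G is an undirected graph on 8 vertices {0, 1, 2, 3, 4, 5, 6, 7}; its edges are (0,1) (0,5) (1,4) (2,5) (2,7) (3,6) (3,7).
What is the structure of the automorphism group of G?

The degree sequence is [2, 2, 2, 2, 1, 2, 1, 2]; the two degree-1 vertices 4 and 6 are the ends of a path, so G = P_8. A path has exactly one nontrivial symmetry — reversal — giving Aut(G) of order 2.

Z_2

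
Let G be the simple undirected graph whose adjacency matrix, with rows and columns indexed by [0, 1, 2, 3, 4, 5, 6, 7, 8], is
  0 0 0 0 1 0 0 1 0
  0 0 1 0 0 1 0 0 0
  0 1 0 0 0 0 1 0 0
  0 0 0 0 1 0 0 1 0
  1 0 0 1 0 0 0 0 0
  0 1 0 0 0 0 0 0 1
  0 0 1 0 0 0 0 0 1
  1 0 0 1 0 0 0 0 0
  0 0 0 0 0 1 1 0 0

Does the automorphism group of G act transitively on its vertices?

No

G has two connected components, {1, 2, 5, 6, 8} and {0, 3, 4, 7}; each is 2-regular, so G = C_5 ⊔ C_4. The orbit of 0 under Aut(G) is {0, 3, 4, 7}, which does not contain 1, so G is not vertex-transitive.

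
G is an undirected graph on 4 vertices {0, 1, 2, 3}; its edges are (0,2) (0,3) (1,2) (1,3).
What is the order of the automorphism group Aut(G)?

G is 2-regular and connected on 4 vertices, i.e. the cycle C_4. C_4 has 4 rotations and 4 reflections, so Aut(C_4) ≅ D_4 of order 8.

8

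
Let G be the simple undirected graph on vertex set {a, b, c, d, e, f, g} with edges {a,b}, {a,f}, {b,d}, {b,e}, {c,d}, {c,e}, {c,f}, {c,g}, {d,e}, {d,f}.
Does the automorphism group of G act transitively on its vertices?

Vertex a is the only vertex of degree 2, so every automorphism fixes it; G is not vertex-transitive.

No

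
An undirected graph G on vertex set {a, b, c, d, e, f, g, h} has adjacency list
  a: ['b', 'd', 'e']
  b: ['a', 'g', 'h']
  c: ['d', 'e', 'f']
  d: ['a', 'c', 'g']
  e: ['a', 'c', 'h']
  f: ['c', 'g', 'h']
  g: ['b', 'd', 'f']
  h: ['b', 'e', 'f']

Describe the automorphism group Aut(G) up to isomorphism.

G is 3-regular and bipartite on 2^3 = 8 vertices with girth 4; it is the hypercube graph Q_3. Aut(Q_3) consists of the signed permutations of the 3 coordinate axes: 3! permutations times 2^3 sign flips, so |Aut| = 2^3·3! = 48.

Z_2^3 ⋊ S_3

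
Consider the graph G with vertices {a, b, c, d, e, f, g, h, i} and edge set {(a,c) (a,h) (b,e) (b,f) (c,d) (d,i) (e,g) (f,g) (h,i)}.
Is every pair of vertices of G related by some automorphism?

No

G has two connected components, {a, c, d, h, i} and {b, e, f, g}; each is 2-regular, so G = C_5 ⊔ C_4. The orbit of a under Aut(G) is {a, c, d, h, i}, which does not contain b, so G is not vertex-transitive.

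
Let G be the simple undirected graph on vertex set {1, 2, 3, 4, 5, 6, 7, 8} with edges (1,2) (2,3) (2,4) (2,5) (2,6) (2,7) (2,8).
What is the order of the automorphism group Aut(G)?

5040

Vertex 2 has degree 7 and every other vertex has degree 1, so G is the star K_{1,7} with centre 2. Any automorphism fixes the centre and permutes the 7 leaves freely, so Aut(G) ≅ S_7 of order 7! = 5040.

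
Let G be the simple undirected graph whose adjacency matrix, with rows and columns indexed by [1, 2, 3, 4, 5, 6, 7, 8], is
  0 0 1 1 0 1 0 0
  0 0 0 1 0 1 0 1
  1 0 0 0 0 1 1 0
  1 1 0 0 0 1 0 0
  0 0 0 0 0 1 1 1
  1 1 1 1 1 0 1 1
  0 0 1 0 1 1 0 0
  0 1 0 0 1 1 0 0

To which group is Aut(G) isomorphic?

D_7

Vertex 6 is the unique vertex of degree 7; the remaining 7 vertices each have degree 3 and induce a cycle, so G is the wheel on 8 vertices with hub 6. Every automorphism fixes the hub and acts on the rim 7-cycle, so Aut(G) ≅ Aut(C_7) = D_7 of order 14.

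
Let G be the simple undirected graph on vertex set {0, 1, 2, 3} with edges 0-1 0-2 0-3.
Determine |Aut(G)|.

6

Vertex 0 has degree 3 and every other vertex has degree 1, so G is the star K_{1,3} with centre 0. The 3 leaves are pairwise interchangeable while the centre is fixed, giving Aut(G) = S_3.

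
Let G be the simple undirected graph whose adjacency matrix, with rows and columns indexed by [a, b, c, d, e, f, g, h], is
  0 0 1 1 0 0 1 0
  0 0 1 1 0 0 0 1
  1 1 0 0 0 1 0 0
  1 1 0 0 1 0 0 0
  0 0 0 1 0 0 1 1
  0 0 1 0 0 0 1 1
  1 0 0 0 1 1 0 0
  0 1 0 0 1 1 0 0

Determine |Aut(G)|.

48

G is 3-regular and bipartite on 2^3 = 8 vertices with girth 4; it is the hypercube graph Q_3. Aut(Q_3) consists of the signed permutations of the 3 coordinate axes: 3! permutations times 2^3 sign flips, so |Aut| = 2^3·3! = 48.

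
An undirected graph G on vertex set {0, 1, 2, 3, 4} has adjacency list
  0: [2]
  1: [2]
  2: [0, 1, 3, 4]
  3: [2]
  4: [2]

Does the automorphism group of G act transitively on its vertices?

No

Vertex 2 is the only vertex of degree 4, so every automorphism fixes it; G is not vertex-transitive.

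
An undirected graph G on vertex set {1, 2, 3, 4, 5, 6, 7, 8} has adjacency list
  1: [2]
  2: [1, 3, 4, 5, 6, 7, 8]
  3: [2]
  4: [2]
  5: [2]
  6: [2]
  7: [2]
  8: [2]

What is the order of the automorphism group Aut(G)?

Vertex 2 has degree 7 and every other vertex has degree 1, so G is the star K_{1,7} with centre 2. The 7 leaves are pairwise interchangeable while the centre is fixed, giving Aut(G) = S_7.

5040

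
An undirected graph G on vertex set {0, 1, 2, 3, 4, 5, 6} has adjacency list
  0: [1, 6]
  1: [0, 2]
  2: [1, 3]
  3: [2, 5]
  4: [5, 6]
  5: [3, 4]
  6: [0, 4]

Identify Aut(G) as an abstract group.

G is 2-regular and connected on 7 vertices, i.e. the cycle C_7. The automorphisms of the 7-cycle are exactly the symmetries of a regular 7-gon: the dihedral group D_7, |D_7| = 14.

the dihedral group of order 14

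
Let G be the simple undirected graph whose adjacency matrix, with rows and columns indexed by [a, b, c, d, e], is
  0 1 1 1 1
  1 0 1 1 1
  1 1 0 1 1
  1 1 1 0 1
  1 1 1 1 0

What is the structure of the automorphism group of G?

S_5

All 5 vertices are pairwise adjacent: G = K_5. Every bijection on the vertex set is an automorphism of K_5; hence Aut(K_5) ≅ S_5, order 120.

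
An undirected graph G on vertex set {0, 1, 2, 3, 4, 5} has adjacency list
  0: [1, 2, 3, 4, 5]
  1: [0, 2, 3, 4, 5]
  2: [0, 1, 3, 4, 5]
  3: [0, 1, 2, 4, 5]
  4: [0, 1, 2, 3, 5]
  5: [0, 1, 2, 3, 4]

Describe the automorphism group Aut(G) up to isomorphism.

S_6

Every vertex has degree 5, so G is the complete graph K_6. Any permutation of the 6 vertices preserves K_6, so Aut(K_6) = S_6 of order 6! = 720.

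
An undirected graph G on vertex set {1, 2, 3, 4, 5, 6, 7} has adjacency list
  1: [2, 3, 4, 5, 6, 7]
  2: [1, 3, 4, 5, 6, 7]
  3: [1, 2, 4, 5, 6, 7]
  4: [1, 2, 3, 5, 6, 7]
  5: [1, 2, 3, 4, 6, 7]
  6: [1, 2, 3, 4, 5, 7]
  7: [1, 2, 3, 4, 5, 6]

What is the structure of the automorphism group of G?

Every vertex has degree 6, so G is the complete graph K_7. Every bijection on the vertex set is an automorphism of K_7; hence Aut(K_7) ≅ S_7, order 5040.

the symmetric group on 7 letters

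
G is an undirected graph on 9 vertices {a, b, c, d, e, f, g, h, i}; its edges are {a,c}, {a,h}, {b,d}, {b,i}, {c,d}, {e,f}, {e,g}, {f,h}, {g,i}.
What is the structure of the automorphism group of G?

G is 2-regular and connected on 9 vertices, i.e. the cycle C_9. The automorphisms of the 9-cycle are exactly the symmetries of a regular 9-gon: the dihedral group D_9, |D_9| = 18.

the dihedral group of order 18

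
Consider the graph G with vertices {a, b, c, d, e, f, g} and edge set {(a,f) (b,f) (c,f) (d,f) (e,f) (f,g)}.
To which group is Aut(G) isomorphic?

Vertex f has degree 6 and every other vertex has degree 1, so G is the star K_{1,6} with centre f. Any automorphism fixes the centre and permutes the 6 leaves freely, so Aut(G) ≅ S_6 of order 6! = 720.

S_6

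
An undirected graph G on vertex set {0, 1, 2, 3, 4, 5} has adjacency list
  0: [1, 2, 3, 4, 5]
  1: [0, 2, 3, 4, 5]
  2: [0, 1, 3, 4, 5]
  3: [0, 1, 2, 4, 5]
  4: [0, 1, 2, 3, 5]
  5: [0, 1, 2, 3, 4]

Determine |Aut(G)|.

Every vertex has degree 5, so G is the complete graph K_6. Every bijection on the vertex set is an automorphism of K_6; hence Aut(K_6) ≅ S_6, order 720.

720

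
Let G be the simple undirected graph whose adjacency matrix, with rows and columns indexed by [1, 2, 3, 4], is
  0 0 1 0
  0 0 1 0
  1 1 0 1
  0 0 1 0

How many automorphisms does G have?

6

Vertex 3 has degree 3 and every other vertex has degree 1, so G is the star K_{1,3} with centre 3. The 3 leaves are pairwise interchangeable while the centre is fixed, giving Aut(G) = S_3.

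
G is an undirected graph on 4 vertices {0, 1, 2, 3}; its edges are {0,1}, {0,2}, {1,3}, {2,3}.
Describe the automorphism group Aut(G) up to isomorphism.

Every vertex has degree 2 and the graph is connected, so G is the 4-cycle C_4. The automorphisms of the 4-cycle are exactly the symmetries of a regular 4-gon: the dihedral group D_4, |D_4| = 8.

the dihedral group of order 8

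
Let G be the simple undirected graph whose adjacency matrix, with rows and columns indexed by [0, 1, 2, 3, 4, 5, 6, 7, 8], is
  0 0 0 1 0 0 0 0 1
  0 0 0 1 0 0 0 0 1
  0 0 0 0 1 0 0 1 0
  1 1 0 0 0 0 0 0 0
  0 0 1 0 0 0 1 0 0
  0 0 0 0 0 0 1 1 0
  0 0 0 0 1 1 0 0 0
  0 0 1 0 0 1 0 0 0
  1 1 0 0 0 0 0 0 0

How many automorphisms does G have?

80

G has two connected components, {2, 4, 5, 6, 7} and {0, 1, 3, 8}; each is 2-regular, so G = C_5 ⊔ C_4. No automorphism exchanges components of different sizes, hence Aut(G) is the direct product D_4 × D_5, order 80.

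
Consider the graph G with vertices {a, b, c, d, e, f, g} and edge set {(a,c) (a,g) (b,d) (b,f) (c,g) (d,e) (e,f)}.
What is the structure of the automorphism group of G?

D_3 × D_4

G has two connected components, {b, d, e, f} and {a, c, g}; each is 2-regular, so G = C_4 ⊔ C_3. No automorphism exchanges components of different sizes, hence Aut(G) is the direct product D_3 × D_4, order 48.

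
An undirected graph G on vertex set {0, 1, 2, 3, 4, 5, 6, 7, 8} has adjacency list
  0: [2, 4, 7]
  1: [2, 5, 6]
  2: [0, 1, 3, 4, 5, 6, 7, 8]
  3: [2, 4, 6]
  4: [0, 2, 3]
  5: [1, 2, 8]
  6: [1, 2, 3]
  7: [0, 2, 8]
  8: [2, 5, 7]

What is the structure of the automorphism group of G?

the dihedral group of order 16

Vertex 2 is the unique vertex of degree 8; the remaining 8 vertices each have degree 3 and induce a cycle, so G is the wheel on 9 vertices with hub 2. With the hub fixed, the remaining symmetry is that of the rim cycle C_8, giving the dihedral group D_8.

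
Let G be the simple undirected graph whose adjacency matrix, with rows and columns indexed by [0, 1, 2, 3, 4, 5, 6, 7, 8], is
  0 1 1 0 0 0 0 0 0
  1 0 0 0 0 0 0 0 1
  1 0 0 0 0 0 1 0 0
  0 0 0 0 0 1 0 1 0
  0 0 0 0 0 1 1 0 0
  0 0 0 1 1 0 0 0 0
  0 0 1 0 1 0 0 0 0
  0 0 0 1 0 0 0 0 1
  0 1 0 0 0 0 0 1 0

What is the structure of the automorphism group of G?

Every vertex has degree 2 and the graph is connected, so G is the 9-cycle C_9. The automorphisms of the 9-cycle are exactly the symmetries of a regular 9-gon: the dihedral group D_9, |D_9| = 18.

the dihedral group of order 18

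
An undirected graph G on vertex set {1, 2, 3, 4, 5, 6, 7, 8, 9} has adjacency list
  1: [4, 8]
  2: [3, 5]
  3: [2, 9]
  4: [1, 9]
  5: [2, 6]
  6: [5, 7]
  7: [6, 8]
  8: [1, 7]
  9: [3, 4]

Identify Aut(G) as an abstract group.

G is 2-regular and connected on 9 vertices, i.e. the cycle C_9. The automorphisms of the 9-cycle are exactly the symmetries of a regular 9-gon: the dihedral group D_9, |D_9| = 18.

the dihedral group of order 18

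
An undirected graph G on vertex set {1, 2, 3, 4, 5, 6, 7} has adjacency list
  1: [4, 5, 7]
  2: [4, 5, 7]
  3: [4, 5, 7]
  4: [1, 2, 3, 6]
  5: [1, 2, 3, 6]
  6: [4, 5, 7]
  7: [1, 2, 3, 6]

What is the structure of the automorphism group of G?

S_4 × S_3

The vertices split by degree into {4, 5, 7} (degree 4) and {1, 2, 3, 6} (degree 3); every edge runs between the two parts, so G is the complete bipartite graph K_{3,4}. Automorphisms preserve the bipartition setwise (since the parts differ in size) and act as S_4 × S_3 within it; |Aut| = 144.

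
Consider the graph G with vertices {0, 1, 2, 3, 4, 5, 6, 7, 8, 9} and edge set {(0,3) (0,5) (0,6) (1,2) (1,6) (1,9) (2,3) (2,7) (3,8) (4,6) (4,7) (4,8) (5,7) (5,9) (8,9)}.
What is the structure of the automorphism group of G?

the symmetric group S_5

G is 3-regular on 10 vertices with no triangles and no 4-cycles (girth 5): this is the Petersen graph. Viewing the Petersen graph as the Kneser graph K(5,2) — vertices are 2-subsets of {1,…,5}, edges join disjoint pairs — its automorphisms are exactly the permutations of the 5-element set, so Aut ≅ S_5 of order 120.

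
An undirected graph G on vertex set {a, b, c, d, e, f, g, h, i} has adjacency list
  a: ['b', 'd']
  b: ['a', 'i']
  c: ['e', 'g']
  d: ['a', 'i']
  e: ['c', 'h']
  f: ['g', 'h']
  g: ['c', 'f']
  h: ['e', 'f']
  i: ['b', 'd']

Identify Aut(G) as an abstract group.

G has two connected components, {c, e, f, g, h} and {a, b, d, i}; each is 2-regular, so G = C_5 ⊔ C_4. No automorphism exchanges components of different sizes, hence Aut(G) is the direct product D_4 × D_5, order 80.

D_4 × D_5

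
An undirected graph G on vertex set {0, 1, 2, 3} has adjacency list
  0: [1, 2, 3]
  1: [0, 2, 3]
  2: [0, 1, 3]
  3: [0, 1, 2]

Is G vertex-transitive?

Every vertex has degree 3, so G is the complete graph K_4. Any permutation of the 4 vertices preserves K_4, so Aut(K_4) = S_4 of order 4! = 24. Under this action every vertex can be carried to every other, so G is vertex-transitive.

Yes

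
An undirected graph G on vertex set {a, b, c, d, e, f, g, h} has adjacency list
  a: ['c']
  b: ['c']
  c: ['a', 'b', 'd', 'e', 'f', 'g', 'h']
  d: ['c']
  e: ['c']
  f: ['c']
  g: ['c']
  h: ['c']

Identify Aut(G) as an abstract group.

Vertex c has degree 7 and every other vertex has degree 1, so G is the star K_{1,7} with centre c. The 7 leaves are pairwise interchangeable while the centre is fixed, giving Aut(G) = S_7.

the symmetric group on 7 letters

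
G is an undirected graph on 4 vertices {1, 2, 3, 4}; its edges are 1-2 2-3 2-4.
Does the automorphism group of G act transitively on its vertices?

Vertex 2 is the only vertex of degree 3, so every automorphism fixes it; G is not vertex-transitive.

No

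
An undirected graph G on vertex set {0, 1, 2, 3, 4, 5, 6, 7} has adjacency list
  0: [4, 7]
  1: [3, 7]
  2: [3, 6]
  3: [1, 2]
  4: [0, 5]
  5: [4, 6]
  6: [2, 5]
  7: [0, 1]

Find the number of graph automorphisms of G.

16

Every vertex has degree 2 and the graph is connected, so G is the 8-cycle C_8. C_8 has 8 rotations and 8 reflections, so Aut(C_8) ≅ D_8 of order 16.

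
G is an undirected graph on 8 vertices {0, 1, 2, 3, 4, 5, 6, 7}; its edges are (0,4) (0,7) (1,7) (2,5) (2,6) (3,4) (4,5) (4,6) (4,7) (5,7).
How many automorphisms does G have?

Degrees alone do not determine every vertex (e.g. 0 and 2 both have degree 2), but their neighbour-degree multisets differ: N(0) has degrees [4, 5] while N(2) has degrees [2, 3]. Repeating this refinement separates all vertices, so the only automorphism is the identity.

1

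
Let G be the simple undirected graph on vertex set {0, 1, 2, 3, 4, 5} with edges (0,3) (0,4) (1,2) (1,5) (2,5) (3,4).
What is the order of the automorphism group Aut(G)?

G has two connected components, {1, 2, 5} and {0, 3, 4}; each is 2-regular, so G = C_3 ⊔ C_3. Aut of a disjoint union of two copies of C_3 is the wreath product D_3 ≀ Z_2, of order 2·6² = 72.

72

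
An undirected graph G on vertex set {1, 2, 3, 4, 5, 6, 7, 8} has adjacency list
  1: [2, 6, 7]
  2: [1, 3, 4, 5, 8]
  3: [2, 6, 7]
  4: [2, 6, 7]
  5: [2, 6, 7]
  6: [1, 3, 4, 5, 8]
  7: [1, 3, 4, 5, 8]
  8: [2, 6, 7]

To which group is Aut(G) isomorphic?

S_3 × S_5

The vertices split by degree into {2, 6, 7} (degree 5) and {1, 3, 4, 5, 8} (degree 3); every edge runs between the two parts, so G is the complete bipartite graph K_{3,5}. The parts have unequal sizes, so no automorphism swaps them; each part is permuted independently, giving S_3 × S_5 of order 3!·5! = 720.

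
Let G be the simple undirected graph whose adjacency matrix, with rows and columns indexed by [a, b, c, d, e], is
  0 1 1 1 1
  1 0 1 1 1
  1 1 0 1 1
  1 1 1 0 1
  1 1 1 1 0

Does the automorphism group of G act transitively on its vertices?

Yes

Every vertex has degree 4, so G is the complete graph K_5. Any permutation of the 5 vertices preserves K_5, so Aut(K_5) = S_5 of order 5! = 120. Under this action every vertex can be carried to every other, so G is vertex-transitive.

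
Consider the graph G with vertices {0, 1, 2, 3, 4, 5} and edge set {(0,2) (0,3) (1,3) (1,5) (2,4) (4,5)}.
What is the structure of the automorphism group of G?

the dihedral group of order 12

Every vertex has degree 2 and the graph is connected, so G is the 6-cycle C_6. C_6 has 6 rotations and 6 reflections, so Aut(C_6) ≅ D_6 of order 12.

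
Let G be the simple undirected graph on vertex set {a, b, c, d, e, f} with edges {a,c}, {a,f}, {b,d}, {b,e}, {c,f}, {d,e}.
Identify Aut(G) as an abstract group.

D_3 ≀ Z_2

G has two connected components, {b, d, e} and {a, c, f}; each is 2-regular, so G = C_3 ⊔ C_3. Aut of a disjoint union of two copies of C_3 is the wreath product D_3 ≀ Z_2, of order 2·6² = 72.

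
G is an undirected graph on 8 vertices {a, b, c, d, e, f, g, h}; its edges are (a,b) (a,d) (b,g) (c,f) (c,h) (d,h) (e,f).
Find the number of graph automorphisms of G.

The degree sequence is [2, 2, 2, 2, 1, 2, 1, 2]; the two degree-1 vertices e and g are the ends of a path, so G = P_8. A path has exactly one nontrivial symmetry — reversal — giving Aut(G) of order 2.

2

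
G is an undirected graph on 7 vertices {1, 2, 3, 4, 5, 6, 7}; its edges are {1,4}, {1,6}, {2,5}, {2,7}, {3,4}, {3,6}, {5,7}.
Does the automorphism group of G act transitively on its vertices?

No

G has two connected components, {1, 3, 4, 6} and {2, 5, 7}; each is 2-regular, so G = C_4 ⊔ C_3. The orbit of 1 under Aut(G) is {1, 3, 4, 6}, which does not contain 2, so G is not vertex-transitive.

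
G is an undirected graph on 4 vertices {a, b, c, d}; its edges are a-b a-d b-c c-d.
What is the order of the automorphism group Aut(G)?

G is 2-regular and connected on 4 vertices, i.e. the cycle C_4. C_4 has 4 rotations and 4 reflections, so Aut(C_4) ≅ D_4 of order 8.

8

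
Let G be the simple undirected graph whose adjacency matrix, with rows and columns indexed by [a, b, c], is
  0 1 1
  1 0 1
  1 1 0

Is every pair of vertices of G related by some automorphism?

All 3 vertices are pairwise adjacent: G = K_3. Every bijection on the vertex set is an automorphism of K_3; hence Aut(K_3) ≅ S_3, order 6. This group acts transitively on the 3 vertices.

Yes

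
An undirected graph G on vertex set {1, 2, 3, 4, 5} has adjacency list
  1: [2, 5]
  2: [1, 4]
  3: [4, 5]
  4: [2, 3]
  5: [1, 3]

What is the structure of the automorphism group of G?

Every vertex has degree 2 and the graph is connected, so G is the 5-cycle C_5. The automorphisms of the 5-cycle are exactly the symmetries of a regular 5-gon: the dihedral group D_5, |D_5| = 10.

D_5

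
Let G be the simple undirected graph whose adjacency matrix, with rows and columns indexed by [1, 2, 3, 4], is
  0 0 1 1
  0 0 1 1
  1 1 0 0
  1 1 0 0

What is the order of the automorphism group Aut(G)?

G is 2-regular and bipartite on 2^2 = 4 vertices with girth 4; it is the hypercube graph Q_2. Aut(Q_2) consists of the signed permutations of the 2 coordinate axes: 2! permutations times 2^2 sign flips, so |Aut| = 2^2·2! = 8.

8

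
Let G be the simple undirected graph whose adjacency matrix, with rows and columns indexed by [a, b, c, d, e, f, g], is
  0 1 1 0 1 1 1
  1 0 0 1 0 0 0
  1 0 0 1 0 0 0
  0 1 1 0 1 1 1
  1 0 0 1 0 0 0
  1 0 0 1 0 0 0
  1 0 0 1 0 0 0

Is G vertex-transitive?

Automorphisms preserve degree, but G has vertices of degree 2 and vertices of degree 5; no automorphism maps one to the other, so G is not vertex-transitive.

No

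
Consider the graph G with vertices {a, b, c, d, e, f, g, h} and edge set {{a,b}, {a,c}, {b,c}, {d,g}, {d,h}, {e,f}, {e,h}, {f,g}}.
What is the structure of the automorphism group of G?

D_5 × D_3

G has two connected components, {d, e, f, g, h} and {a, b, c}; each is 2-regular, so G = C_5 ⊔ C_3. The components are non-isomorphic (different sizes), so Aut(G) = Aut(C_5) × Aut(C_3) = D_5 × D_3 of order 10·6 = 60.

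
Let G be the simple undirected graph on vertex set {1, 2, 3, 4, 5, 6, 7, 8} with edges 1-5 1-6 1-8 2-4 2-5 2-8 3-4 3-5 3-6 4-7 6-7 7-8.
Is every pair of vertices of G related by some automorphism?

Yes

G is 3-regular and bipartite on 2^3 = 8 vertices with girth 4; it is the hypercube graph Q_3. Aut(Q_3) consists of the signed permutations of the 3 coordinate axes: 3! permutations times 2^3 sign flips, so |Aut| = 2^3·3! = 48. Under this action every vertex can be carried to every other, so G is vertex-transitive.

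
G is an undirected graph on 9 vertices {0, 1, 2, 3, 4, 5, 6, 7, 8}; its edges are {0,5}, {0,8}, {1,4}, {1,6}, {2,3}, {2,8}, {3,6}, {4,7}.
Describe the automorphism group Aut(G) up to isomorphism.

C_2

The degree sequence is [2, 2, 2, 2, 2, 1, 2, 1, 2]; the two degree-1 vertices 5 and 7 are the ends of a path, so G = P_9. The only nontrivial automorphism of a path is the end-to-end reflection, so Aut(G) ≅ Z_2.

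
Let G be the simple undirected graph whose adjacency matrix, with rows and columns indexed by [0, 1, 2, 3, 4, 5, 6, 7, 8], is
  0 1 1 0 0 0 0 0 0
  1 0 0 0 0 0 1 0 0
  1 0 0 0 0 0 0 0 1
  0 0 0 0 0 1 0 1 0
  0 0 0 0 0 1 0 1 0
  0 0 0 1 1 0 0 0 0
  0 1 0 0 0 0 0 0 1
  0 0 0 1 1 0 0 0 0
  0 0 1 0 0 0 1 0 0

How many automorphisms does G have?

G has two connected components, {0, 1, 2, 6, 8} and {3, 4, 5, 7}; each is 2-regular, so G = C_5 ⊔ C_4. No automorphism exchanges components of different sizes, hence Aut(G) is the direct product D_4 × D_5, order 80.

80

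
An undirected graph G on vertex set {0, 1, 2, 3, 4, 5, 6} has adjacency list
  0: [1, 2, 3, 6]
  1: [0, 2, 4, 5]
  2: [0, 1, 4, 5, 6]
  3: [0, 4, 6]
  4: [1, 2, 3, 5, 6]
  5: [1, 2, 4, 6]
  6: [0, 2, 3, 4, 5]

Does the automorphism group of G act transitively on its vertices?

No

Vertex 3 is the only vertex of degree 3, so every automorphism fixes it; G is not vertex-transitive.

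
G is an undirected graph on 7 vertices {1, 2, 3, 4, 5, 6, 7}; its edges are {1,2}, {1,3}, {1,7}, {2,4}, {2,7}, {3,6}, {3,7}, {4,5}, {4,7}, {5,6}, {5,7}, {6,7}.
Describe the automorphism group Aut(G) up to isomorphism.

D_6

Vertex 7 is the unique vertex of degree 6; the remaining 6 vertices each have degree 3 and induce a cycle, so G is the wheel on 7 vertices with hub 7. With the hub fixed, the remaining symmetry is that of the rim cycle C_6, giving the dihedral group D_6.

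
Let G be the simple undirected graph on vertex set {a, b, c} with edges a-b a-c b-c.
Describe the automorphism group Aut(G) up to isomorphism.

Every vertex has degree 2, so G is the complete graph K_3. Every bijection on the vertex set is an automorphism of K_3; hence Aut(K_3) ≅ S_3, order 6.

the symmetric group on 3 letters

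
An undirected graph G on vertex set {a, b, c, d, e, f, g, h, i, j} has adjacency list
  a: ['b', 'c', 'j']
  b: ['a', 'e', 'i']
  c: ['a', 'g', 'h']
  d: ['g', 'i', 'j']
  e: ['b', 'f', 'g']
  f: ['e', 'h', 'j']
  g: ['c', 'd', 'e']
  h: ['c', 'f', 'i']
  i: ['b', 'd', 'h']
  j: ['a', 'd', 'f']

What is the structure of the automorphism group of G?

S_5

G is 3-regular on 10 vertices with no triangles and no 4-cycles (girth 5): this is the Petersen graph. Viewing the Petersen graph as the Kneser graph K(5,2) — vertices are 2-subsets of {1,…,5}, edges join disjoint pairs — its automorphisms are exactly the permutations of the 5-element set, so Aut ≅ S_5 of order 120.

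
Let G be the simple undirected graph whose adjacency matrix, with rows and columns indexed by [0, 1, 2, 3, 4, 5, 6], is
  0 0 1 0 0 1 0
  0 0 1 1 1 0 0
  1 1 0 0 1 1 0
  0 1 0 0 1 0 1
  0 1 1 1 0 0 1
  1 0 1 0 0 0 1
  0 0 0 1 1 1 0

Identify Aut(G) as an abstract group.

The degree sequence is [2, 3, 4, 3, 4, 3, 3]. Checking the degree-preserving permutations of the vertex set shows that none except the identity preserves every edge, so Aut(G) is trivial.

1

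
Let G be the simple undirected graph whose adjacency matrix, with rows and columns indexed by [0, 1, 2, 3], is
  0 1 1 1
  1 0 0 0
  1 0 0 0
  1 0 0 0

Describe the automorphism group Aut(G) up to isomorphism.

S_3

Vertex 0 has degree 3 and every other vertex has degree 1, so G is the star K_{1,3} with centre 0. The 3 leaves are pairwise interchangeable while the centre is fixed, giving Aut(G) = S_3.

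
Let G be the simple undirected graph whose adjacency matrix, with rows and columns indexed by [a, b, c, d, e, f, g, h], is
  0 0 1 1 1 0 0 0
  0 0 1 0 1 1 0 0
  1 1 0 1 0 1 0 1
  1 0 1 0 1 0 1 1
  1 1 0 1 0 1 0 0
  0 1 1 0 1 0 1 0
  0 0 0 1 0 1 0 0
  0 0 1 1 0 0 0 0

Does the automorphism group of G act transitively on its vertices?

Automorphisms preserve degree, but G has vertices of degree 2 and vertices of degree 5; no automorphism maps one to the other, so G is not vertex-transitive.

No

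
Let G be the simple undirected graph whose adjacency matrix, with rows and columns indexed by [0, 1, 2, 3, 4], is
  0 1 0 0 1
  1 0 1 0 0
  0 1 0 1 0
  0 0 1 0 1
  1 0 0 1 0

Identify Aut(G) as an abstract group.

D_5

G is 2-regular and connected on 5 vertices, i.e. the cycle C_5. C_5 has 5 rotations and 5 reflections, so Aut(C_5) ≅ D_5 of order 10.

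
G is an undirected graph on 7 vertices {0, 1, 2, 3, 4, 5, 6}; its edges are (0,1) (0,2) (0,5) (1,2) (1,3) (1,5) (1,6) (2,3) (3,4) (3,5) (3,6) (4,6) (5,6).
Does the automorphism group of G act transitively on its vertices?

No

Vertex 4 is the only vertex of degree 2, so every automorphism fixes it; G is not vertex-transitive.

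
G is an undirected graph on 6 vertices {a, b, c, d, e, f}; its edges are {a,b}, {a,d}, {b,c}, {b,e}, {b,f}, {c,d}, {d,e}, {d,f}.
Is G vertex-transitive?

No

Automorphisms preserve degree, but G has vertices of degree 2 and vertices of degree 4; no automorphism maps one to the other, so G is not vertex-transitive.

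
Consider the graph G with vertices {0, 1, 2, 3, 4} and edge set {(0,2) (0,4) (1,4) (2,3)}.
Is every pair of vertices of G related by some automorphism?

Automorphisms preserve degree, but G has vertices of degree 1 and vertices of degree 2; no automorphism maps one to the other, so G is not vertex-transitive.

No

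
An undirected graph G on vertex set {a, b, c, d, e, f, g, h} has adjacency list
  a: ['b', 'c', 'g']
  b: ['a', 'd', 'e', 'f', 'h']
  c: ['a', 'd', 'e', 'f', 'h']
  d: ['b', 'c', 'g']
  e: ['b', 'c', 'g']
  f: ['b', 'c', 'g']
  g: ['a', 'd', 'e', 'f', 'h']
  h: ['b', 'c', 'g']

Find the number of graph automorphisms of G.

720

The vertices split by degree into {b, c, g} (degree 5) and {a, d, e, f, h} (degree 3); every edge runs between the two parts, so G is the complete bipartite graph K_{3,5}. The parts have unequal sizes, so no automorphism swaps them; each part is permuted independently, giving S_3 × S_5 of order 3!·5! = 720.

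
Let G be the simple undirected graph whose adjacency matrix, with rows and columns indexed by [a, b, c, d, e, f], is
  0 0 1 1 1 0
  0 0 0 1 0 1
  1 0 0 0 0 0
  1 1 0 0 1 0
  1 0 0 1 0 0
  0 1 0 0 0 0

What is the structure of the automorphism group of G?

Degrees alone do not determine every vertex (e.g. a and d both have degree 3), but their neighbour-degree multisets differ: N(a) has degrees [1, 2, 3] while N(d) has degrees [2, 2, 3]. Repeating this refinement separates all vertices, so the only automorphism is the identity.

{e}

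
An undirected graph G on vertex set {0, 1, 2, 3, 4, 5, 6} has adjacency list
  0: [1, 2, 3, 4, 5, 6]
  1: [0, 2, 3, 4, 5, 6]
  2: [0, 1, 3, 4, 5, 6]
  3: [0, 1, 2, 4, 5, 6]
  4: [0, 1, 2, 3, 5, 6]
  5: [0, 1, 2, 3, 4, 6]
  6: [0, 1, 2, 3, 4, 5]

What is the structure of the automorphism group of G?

All 7 vertices are pairwise adjacent: G = K_7. Any permutation of the 7 vertices preserves K_7, so Aut(K_7) = S_7 of order 7! = 5040.

the symmetric group on 7 letters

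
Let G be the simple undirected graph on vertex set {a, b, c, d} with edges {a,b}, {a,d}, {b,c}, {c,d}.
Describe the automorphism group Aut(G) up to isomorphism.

the hyperoctahedral group B_2

G is 2-regular and bipartite on 2^2 = 4 vertices with girth 4; it is the hypercube graph Q_2. The symmetry group of the 2-cube is the hyperoctahedral group B_2 = Z_2 ≀ S_2, of order 2^2·2! = 8.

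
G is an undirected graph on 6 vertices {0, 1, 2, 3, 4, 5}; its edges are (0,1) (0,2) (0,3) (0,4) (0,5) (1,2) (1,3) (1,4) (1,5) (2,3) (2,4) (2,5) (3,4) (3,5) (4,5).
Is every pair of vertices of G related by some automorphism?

Yes

Every vertex has degree 5, so G is the complete graph K_6. Any permutation of the 6 vertices preserves K_6, so Aut(K_6) = S_6 of order 6! = 720. This group acts transitively on the 6 vertices.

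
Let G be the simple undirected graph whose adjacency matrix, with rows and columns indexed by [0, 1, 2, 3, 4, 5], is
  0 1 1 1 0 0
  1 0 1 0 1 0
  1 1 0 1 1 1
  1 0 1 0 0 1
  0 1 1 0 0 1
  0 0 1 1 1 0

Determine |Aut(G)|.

10

Vertex 2 is the unique vertex of degree 5; the remaining 5 vertices each have degree 3 and induce a cycle, so G is the wheel on 6 vertices with hub 2. Every automorphism fixes the hub and acts on the rim 5-cycle, so Aut(G) ≅ Aut(C_5) = D_5 of order 10.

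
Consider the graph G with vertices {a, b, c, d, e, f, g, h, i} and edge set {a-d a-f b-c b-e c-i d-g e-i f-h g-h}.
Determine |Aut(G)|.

80

G has two connected components, {a, d, f, g, h} and {b, c, e, i}; each is 2-regular, so G = C_5 ⊔ C_4. No automorphism exchanges components of different sizes, hence Aut(G) is the direct product D_4 × D_5, order 80.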